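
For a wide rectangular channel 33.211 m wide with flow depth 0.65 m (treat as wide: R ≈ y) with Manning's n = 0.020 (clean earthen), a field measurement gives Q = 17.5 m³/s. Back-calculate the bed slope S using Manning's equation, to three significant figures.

A = b·y = 33.211 × 0.65 = 21.59 m²
Wide channel: R ≈ y = 0.65 m
S = (Q·n / (1·A·R^(2/3)))² = (17.5×0.020 / (1×21.59×0.7504))² = 0.0004669

0.000467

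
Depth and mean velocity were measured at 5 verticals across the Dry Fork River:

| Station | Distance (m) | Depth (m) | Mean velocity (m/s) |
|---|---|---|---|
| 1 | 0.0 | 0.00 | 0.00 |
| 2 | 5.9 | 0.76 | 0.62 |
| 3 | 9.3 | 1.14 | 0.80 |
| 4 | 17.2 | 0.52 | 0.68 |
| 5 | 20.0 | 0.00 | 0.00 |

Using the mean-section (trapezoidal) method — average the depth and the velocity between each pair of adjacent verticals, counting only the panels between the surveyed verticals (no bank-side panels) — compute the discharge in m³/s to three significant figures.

8.09 m³/s

Panel 1-2: Δb = 5.9 m, d̄ = (0.00+0.76)/2 = 0.38, v̄ = (0.00+0.62)/2 = 0.31 → q = 5.9×0.38×0.31 = 0.6950 m³/s
Panel 2-3: Δb = 3.4 m, d̄ = (0.76+1.14)/2 = 0.95, v̄ = (0.62+0.80)/2 = 0.71 → q = 3.4×0.95×0.71 = 2.293 m³/s
Panel 3-4: Δb = 7.9 m, d̄ = (1.14+0.52)/2 = 0.83, v̄ = (0.80+0.68)/2 = 0.74 → q = 7.9×0.83×0.74 = 4.852 m³/s
Panel 4-5: Δb = 2.8 m, d̄ = (0.52+0.00)/2 = 0.26, v̄ = (0.68+0.00)/2 = 0.34 → q = 2.8×0.26×0.34 = 0.2475 m³/s
Q = Σ q = 8.088 m³/s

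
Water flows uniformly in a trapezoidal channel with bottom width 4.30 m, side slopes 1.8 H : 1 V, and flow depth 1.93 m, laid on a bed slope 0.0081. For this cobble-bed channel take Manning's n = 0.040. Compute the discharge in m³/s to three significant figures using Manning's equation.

A = (b + z·y)·y = (4.30 + 1.8×1.93)×1.93 = 15.00 m²
P = b + 2y√(1+z²) = 4.30 + 2×1.93×√(1+1.8²) = 12.25 m
R = A/P = 15.00/12.25 = 1.225 m
Q = (1/n)·A·R^(2/3)·S^(1/2) = (1/0.040) × 15.00 × 1.225^(2/3) × 0.0081^(1/2) = 38.65 m³/s

38.6 m³/s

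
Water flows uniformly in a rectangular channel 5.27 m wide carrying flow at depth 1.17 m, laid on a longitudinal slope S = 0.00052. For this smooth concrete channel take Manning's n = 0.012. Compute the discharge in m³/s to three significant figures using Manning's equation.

A = b·y = 5.27 × 1.17 = 6.166 m²
P = b + 2y = 5.27 + 2×1.17 = 7.610 m
R = A/P = 6.166/7.610 = 0.8102 m
Q = (1/n)·A·R^(2/3)·S^(1/2) = (1/0.012) × 6.166 × 0.8102^(2/3) × 0.00052^(1/2) = 10.18 m³/s

10.2 m³/s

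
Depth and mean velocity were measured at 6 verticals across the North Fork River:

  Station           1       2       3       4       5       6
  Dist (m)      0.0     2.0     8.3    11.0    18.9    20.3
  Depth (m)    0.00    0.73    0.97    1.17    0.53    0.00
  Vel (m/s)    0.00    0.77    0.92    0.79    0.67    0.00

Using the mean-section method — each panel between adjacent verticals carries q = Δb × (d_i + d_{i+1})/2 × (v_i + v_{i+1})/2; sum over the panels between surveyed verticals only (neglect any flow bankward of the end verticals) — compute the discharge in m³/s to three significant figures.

Panel 1-2: Δb = 2 m, d̄ = (0.00+0.73)/2 = 0.365, v̄ = (0.00+0.77)/2 = 0.385 → q = 2×0.365×0.385 = 0.2811 m³/s
Panel 2-3: Δb = 6.3 m, d̄ = (0.73+0.97)/2 = 0.85, v̄ = (0.77+0.92)/2 = 0.845 → q = 6.3×0.85×0.845 = 4.525 m³/s
Panel 3-4: Δb = 2.7 m, d̄ = (0.97+1.17)/2 = 1.07, v̄ = (0.92+0.79)/2 = 0.855 → q = 2.7×1.07×0.855 = 2.470 m³/s
Panel 4-5: Δb = 7.9 m, d̄ = (1.17+0.53)/2 = 0.85, v̄ = (0.79+0.67)/2 = 0.73 → q = 7.9×0.85×0.73 = 4.902 m³/s
Panel 5-6: Δb = 1.4 m, d̄ = (0.53+0.00)/2 = 0.265, v̄ = (0.67+0.00)/2 = 0.335 → q = 1.4×0.265×0.335 = 0.1243 m³/s
Q = Σ q = 12.30 m³/s

12.3 m³/s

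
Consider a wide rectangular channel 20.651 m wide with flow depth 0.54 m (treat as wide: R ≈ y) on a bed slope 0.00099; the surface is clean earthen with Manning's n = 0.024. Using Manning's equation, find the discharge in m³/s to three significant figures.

A = b·y = 20.651 × 0.54 = 11.15 m²
Wide channel: R ≈ y = 0.54 m
Q = (1/n)·A·R^(2/3)·S^(1/2) = (1/0.024) × 11.15 × 0.5400^(2/3) × 0.00099^(1/2) = 9.695 m³/s

9.69 m³/s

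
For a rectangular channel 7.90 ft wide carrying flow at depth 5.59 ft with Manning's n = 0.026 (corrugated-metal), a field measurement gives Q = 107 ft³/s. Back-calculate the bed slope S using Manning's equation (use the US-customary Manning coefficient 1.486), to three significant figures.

A = b·y = 7.90 × 5.59 = 44.16 ft²
P = b + 2y = 7.90 + 2×5.59 = 19.08 ft
R = A/P = 44.16/19.08 = 2.315 ft
S = (Q·n / (1.486·A·R^(2/3)))² = (107×0.026 / (1.486×44.16×1.750))² = 0.0005870

0.000587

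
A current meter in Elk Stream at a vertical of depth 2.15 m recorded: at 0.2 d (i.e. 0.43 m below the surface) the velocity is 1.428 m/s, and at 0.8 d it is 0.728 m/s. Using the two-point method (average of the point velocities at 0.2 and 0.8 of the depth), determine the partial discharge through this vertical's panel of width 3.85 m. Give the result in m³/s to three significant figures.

8.92 m³/s

v̄ = (1.428 + 0.728) / 2 = 1.078 m/s
q = v̄ × d × w = 1.078 × 2.15 × 3.85 = 8.923 m³/s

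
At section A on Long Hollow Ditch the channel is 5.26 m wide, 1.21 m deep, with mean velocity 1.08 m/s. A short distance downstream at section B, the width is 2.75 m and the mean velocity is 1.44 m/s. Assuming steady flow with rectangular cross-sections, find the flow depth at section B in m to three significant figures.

Q = A₁V₁ = (5.26×1.21) × 1.08 = 6.874 m³/s
d₂ = Q/(b₂ V₂) = 6.874/(2.75×1.44) = 1.736 m

1.74 m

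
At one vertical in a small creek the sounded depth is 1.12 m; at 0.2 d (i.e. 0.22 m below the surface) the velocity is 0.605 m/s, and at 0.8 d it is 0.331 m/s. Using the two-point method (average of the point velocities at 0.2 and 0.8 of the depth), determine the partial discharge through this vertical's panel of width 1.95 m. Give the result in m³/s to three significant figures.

1.02 m³/s

v̄ = (0.605 + 0.331) / 2 = 0.4680 m/s
q = v̄ × d × w = 0.4680 × 1.12 × 1.95 = 1.022 m³/s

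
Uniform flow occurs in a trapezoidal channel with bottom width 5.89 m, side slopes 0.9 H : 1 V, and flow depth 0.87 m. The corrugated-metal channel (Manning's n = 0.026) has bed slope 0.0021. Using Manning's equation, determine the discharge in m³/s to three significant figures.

A = (b + z·y)·y = (5.89 + 0.9×0.87)×0.87 = 5.806 m²
P = b + 2y√(1+z²) = 5.89 + 2×0.87×√(1+0.9²) = 8.231 m
R = A/P = 5.806/8.231 = 0.7053 m
Q = (1/n)·A·R^(2/3)·S^(1/2) = (1/0.026) × 5.806 × 0.7053^(2/3) × 0.0021^(1/2) = 8.108 m³/s

8.11 m³/s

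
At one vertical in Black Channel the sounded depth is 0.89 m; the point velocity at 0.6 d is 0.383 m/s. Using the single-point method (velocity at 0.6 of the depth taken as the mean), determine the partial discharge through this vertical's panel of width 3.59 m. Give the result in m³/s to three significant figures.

v̄ = v₀.₆ = 0.383 m/s
q = v̄ × d × w = 0.3830 × 0.89 × 3.59 = 1.224 m³/s

1.22 m³/s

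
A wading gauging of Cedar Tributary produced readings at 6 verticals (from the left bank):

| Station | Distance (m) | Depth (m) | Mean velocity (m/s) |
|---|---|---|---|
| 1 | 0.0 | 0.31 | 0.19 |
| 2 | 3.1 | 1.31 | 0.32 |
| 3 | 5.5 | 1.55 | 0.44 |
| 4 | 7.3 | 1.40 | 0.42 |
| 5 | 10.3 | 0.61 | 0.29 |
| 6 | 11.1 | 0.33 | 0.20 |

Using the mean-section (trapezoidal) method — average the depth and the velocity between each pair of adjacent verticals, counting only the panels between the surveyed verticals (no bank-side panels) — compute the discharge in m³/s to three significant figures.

4.25 m³/s

Panel 1-2: Δb = 3.1 m, d̄ = (0.31+1.31)/2 = 0.81, v̄ = (0.19+0.32)/2 = 0.255 → q = 3.1×0.81×0.255 = 0.6403 m³/s
Panel 2-3: Δb = 2.4 m, d̄ = (1.31+1.55)/2 = 1.43, v̄ = (0.32+0.44)/2 = 0.38 → q = 2.4×1.43×0.38 = 1.304 m³/s
Panel 3-4: Δb = 1.8 m, d̄ = (1.55+1.40)/2 = 1.475, v̄ = (0.44+0.42)/2 = 0.43 → q = 1.8×1.475×0.43 = 1.142 m³/s
Panel 4-5: Δb = 3 m, d̄ = (1.40+0.61)/2 = 1.005, v̄ = (0.42+0.29)/2 = 0.355 → q = 3×1.005×0.355 = 1.070 m³/s
Panel 5-6: Δb = 0.8 m, d̄ = (0.61+0.33)/2 = 0.47, v̄ = (0.29+0.20)/2 = 0.245 → q = 0.8×0.47×0.245 = 0.09212 m³/s
Q = Σ q = 4.249 m³/s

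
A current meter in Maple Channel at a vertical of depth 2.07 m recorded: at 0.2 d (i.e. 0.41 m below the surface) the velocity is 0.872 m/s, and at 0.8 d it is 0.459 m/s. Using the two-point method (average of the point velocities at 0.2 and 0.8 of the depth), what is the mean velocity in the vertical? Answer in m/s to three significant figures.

0.666 m/s

v̄ = (0.872 + 0.459) / 2 = 0.6655 m/s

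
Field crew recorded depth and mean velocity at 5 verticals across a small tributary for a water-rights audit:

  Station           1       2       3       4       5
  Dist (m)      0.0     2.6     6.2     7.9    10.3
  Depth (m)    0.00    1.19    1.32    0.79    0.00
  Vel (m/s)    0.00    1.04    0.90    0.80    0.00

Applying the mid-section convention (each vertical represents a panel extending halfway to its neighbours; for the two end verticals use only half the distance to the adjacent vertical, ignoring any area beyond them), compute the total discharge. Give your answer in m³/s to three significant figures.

8.28 m³/s

w_2 = (6.2 − 0.0)/2 = 3.1 m; q_2 = 1.04 × 1.19 × 3.1 = 3.837 m³/s
w_3 = (7.9 − 2.6)/2 = 2.65 m; q_3 = 0.90 × 1.32 × 2.65 = 3.148 m³/s
w_4 = (10.3 − 6.2)/2 = 2.05 m; q_4 = 0.80 × 0.79 × 2.05 = 1.296 m³/s
Stations 1, 5 contribute zero (depth or velocity is 0).
Q = Σ qᵢ = 8.280 m³/s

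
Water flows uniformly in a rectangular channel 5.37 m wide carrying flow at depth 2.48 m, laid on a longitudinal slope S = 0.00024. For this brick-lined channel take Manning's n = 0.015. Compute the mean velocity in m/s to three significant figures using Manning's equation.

A = b·y = 5.37 × 2.48 = 13.32 m²
P = b + 2y = 5.37 + 2×2.48 = 10.33 m
R = A/P = 13.32/10.33 = 1.289 m
Q = (1/n)·A·R^(2/3)·S^(1/2) = (1/0.015) × 13.32 × 1.289^(2/3) × 0.00024^(1/2) = 16.29 m³/s
V = Q/A = 16.29/13.32 = 1.223 m/s

1.22 m/s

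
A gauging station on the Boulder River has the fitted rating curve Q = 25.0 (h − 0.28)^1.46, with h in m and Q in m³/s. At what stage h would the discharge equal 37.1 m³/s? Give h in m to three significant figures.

1.59 m

h − h₀ = (Q/C)^(1/b) = (37.1/25.0)^(1/1.46) = 1.310 m
h = 0.28 + 1.310 = 1.590 m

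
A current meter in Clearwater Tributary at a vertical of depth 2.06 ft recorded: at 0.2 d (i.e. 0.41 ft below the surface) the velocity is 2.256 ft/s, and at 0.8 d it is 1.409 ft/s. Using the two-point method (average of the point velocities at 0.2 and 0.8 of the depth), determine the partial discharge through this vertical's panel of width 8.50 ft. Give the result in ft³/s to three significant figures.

32.1 ft³/s

v̄ = (2.256 + 1.409) / 2 = 1.833 ft/s
q = v̄ × d × w = 1.833 × 2.06 × 8.50 = 32.09 ft³/s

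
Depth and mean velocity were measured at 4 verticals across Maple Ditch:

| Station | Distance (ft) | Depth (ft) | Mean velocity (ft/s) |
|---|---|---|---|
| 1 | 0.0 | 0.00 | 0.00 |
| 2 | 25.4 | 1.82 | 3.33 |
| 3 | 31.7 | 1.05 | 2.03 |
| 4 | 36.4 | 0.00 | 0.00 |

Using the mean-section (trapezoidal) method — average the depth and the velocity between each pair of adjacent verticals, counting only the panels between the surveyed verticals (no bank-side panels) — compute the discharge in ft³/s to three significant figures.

65.2 ft³/s

Panel 1-2: Δb = 25.4 ft, d̄ = (0.00+1.82)/2 = 0.91, v̄ = (0.00+3.33)/2 = 1.665 → q = 25.4×0.91×1.665 = 38.48 ft³/s
Panel 2-3: Δb = 6.3 ft, d̄ = (1.82+1.05)/2 = 1.435, v̄ = (3.33+2.03)/2 = 2.68 → q = 6.3×1.435×2.68 = 24.23 ft³/s
Panel 3-4: Δb = 4.7 ft, d̄ = (1.05+0.00)/2 = 0.525, v̄ = (2.03+0.00)/2 = 1.015 → q = 4.7×0.525×1.015 = 2.505 ft³/s
Q = Σ q = 65.22 ft³/s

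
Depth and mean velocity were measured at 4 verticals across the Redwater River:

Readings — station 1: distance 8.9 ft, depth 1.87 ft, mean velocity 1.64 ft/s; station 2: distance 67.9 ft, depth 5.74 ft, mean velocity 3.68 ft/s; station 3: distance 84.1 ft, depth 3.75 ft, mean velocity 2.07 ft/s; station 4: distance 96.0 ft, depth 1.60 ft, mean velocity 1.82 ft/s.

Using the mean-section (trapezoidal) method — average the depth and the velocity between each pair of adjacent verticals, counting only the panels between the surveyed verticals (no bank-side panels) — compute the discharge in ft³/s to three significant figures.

Panel 1-2: Δb = 59 ft, d̄ = (1.87+5.74)/2 = 3.805, v̄ = (1.64+3.68)/2 = 2.66 → q = 59×3.805×2.66 = 597.2 ft³/s
Panel 2-3: Δb = 16.2 ft, d̄ = (5.74+3.75)/2 = 4.745, v̄ = (3.68+2.07)/2 = 2.875 → q = 16.2×4.745×2.875 = 221.0 ft³/s
Panel 3-4: Δb = 11.9 ft, d̄ = (3.75+1.60)/2 = 2.675, v̄ = (2.07+1.82)/2 = 1.945 → q = 11.9×2.675×1.945 = 61.91 ft³/s
Q = Σ q = 880.1 ft³/s

880 ft³/s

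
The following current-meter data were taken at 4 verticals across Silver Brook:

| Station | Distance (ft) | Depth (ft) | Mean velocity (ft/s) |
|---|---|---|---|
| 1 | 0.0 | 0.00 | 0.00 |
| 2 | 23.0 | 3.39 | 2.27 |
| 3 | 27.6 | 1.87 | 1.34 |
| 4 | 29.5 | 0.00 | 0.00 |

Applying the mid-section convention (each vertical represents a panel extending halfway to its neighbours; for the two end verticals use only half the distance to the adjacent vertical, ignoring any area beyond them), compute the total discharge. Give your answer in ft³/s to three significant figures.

w_2 = (27.6 − 0.0)/2 = 13.8 ft; q_2 = 2.27 × 3.39 × 13.8 = 106.2 ft³/s
w_3 = (29.5 − 23.0)/2 = 3.25 ft; q_3 = 1.34 × 1.87 × 3.25 = 8.144 ft³/s
Stations 1, 4 contribute zero (depth or velocity is 0).
Q = Σ qᵢ = 114.3 ft³/s

114 ft³/s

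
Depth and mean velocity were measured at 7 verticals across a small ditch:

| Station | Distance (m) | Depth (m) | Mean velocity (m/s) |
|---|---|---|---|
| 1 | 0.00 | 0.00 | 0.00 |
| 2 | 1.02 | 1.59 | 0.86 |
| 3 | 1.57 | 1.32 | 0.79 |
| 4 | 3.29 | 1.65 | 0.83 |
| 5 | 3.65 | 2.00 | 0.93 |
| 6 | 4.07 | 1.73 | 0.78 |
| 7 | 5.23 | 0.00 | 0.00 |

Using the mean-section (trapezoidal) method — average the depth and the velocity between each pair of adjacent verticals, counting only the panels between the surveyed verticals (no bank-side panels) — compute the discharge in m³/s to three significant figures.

4.72 m³/s

Panel 1-2: Δb = 1.02 m, d̄ = (0.00+1.59)/2 = 0.795, v̄ = (0.00+0.86)/2 = 0.43 → q = 1.02×0.795×0.43 = 0.3487 m³/s
Panel 2-3: Δb = 0.55 m, d̄ = (1.59+1.32)/2 = 1.455, v̄ = (0.86+0.79)/2 = 0.825 → q = 0.55×1.455×0.825 = 0.6602 m³/s
Panel 3-4: Δb = 1.72 m, d̄ = (1.32+1.65)/2 = 1.485, v̄ = (0.79+0.83)/2 = 0.81 → q = 1.72×1.485×0.81 = 2.069 m³/s
Panel 4-5: Δb = 0.36 m, d̄ = (1.65+2.00)/2 = 1.825, v̄ = (0.83+0.93)/2 = 0.88 → q = 0.36×1.825×0.88 = 0.5782 m³/s
Panel 5-6: Δb = 0.42 m, d̄ = (2.00+1.73)/2 = 1.865, v̄ = (0.93+0.78)/2 = 0.855 → q = 0.42×1.865×0.855 = 0.6697 m³/s
Panel 6-7: Δb = 1.16 m, d̄ = (1.73+0.00)/2 = 0.865, v̄ = (0.78+0.00)/2 = 0.39 → q = 1.16×0.865×0.39 = 0.3913 m³/s
Q = Σ q = 4.717 m³/s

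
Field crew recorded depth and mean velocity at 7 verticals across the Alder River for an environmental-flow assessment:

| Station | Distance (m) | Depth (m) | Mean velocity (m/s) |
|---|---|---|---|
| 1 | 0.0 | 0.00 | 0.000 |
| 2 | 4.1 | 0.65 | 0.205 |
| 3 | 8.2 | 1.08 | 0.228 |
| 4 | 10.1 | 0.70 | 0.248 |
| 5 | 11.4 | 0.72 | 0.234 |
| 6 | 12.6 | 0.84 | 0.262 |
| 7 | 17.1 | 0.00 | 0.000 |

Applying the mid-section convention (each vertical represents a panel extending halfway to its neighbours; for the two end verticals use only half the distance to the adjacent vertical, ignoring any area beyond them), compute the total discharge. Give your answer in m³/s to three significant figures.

w_2 = (8.2 − 0.0)/2 = 4.1 m; q_2 = 0.205 × 0.65 × 4.1 = 0.5463 m³/s
w_3 = (10.1 − 4.1)/2 = 3 m; q_3 = 0.228 × 1.08 × 3 = 0.7387 m³/s
w_4 = (11.4 − 8.2)/2 = 1.6 m; q_4 = 0.248 × 0.70 × 1.6 = 0.2778 m³/s
w_5 = (12.6 − 10.1)/2 = 1.25 m; q_5 = 0.234 × 0.72 × 1.25 = 0.2106 m³/s
w_6 = (17.1 − 11.4)/2 = 2.85 m; q_6 = 0.262 × 0.84 × 2.85 = 0.6272 m³/s
Stations 1, 7 contribute zero (depth or velocity is 0).
Q = Σ qᵢ = 2.401 m³/s

2.40 m³/s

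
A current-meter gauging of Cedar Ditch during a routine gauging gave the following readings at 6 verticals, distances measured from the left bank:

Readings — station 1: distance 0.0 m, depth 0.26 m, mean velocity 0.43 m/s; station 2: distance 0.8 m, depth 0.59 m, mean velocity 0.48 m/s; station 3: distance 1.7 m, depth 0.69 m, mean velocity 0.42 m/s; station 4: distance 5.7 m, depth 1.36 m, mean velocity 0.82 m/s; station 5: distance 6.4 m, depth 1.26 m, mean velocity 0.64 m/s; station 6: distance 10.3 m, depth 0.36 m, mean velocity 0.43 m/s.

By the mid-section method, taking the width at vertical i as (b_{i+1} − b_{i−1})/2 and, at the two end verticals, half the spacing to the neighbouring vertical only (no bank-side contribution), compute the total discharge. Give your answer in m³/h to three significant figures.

w_1 = (0.8 − 0.0)/2 = 0.4 m; q_1 = 0.43 × 0.26 × 0.4 = 0.04472 m³/s
w_2 = (1.7 − 0.0)/2 = 0.85 m; q_2 = 0.48 × 0.59 × 0.85 = 0.2407 m³/s
w_3 = (5.7 − 0.8)/2 = 2.45 m; q_3 = 0.42 × 0.69 × 2.45 = 0.7100 m³/s
w_4 = (6.4 − 1.7)/2 = 2.35 m; q_4 = 0.82 × 1.36 × 2.35 = 2.621 m³/s
w_5 = (10.3 − 5.7)/2 = 2.3 m; q_5 = 0.64 × 1.26 × 2.3 = 1.855 m³/s
w_6 = (10.3 − 6.4)/2 = 1.95 m; q_6 = 0.43 × 0.36 × 1.95 = 0.3019 m³/s
Q = Σ qᵢ = 5.773 m³/s
= 5.773 × 3600 = 20780 m³/h

20800 m³/h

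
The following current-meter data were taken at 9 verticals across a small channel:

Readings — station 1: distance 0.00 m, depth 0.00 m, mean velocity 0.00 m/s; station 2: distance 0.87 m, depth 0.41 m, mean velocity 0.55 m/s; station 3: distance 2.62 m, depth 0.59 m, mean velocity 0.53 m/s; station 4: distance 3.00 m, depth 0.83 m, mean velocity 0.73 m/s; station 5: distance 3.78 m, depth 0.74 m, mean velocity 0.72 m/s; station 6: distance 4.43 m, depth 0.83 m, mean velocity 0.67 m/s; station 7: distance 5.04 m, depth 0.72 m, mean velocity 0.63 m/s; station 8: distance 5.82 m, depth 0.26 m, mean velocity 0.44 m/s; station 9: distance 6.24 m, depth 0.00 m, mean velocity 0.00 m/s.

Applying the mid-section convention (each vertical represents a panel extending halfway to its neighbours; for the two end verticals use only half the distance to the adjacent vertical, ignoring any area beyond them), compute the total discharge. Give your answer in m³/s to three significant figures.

w_2 = (2.62 − 0.00)/2 = 1.31 m; q_2 = 0.55 × 0.41 × 1.31 = 0.2954 m³/s
w_3 = (3.00 − 0.87)/2 = 1.065 m; q_3 = 0.53 × 0.59 × 1.065 = 0.3330 m³/s
w_4 = (3.78 − 2.62)/2 = 0.58 m; q_4 = 0.73 × 0.83 × 0.58 = 0.3514 m³/s
w_5 = (4.43 − 3.00)/2 = 0.715 m; q_5 = 0.72 × 0.74 × 0.715 = 0.3810 m³/s
w_6 = (5.04 − 3.78)/2 = 0.63 m; q_6 = 0.67 × 0.83 × 0.63 = 0.3503 m³/s
w_7 = (5.82 − 4.43)/2 = 0.695 m; q_7 = 0.63 × 0.72 × 0.695 = 0.3153 m³/s
w_8 = (6.24 − 5.04)/2 = 0.6 m; q_8 = 0.44 × 0.26 × 0.6 = 0.06864 m³/s
Stations 1, 9 contribute zero (depth or velocity is 0).
Q = Σ qᵢ = 2.095 m³/s

2.10 m³/s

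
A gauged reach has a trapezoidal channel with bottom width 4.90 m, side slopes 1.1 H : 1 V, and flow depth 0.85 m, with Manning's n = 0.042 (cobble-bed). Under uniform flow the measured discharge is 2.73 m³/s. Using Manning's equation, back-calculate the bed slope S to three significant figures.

A = (b + z·y)·y = (4.90 + 1.1×0.85)×0.85 = 4.960 m²
P = b + 2y√(1+z²) = 4.90 + 2×0.85×√(1+1.1²) = 7.427 m
R = A/P = 4.960/7.427 = 0.6678 m
S = (Q·n / (1·A·R^(2/3)))² = (2.73×0.042 / (1×4.960×0.7640))² = 0.0009156

0.000916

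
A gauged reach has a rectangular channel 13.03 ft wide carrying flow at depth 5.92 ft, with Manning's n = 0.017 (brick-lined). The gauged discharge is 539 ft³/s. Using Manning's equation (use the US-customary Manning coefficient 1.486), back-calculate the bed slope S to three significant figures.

0.00141

A = b·y = 13.03 × 5.92 = 77.14 ft²
P = b + 2y = 13.03 + 2×5.92 = 24.87 ft
R = A/P = 77.14/24.87 = 3.102 ft
S = (Q·n / (1.486·A·R^(2/3)))² = (539×0.017 / (1.486×77.14×2.127))² = 0.001413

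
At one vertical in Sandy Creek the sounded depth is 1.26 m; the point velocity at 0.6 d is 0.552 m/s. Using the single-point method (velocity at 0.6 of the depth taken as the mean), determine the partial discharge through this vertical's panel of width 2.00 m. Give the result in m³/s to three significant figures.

1.39 m³/s

v̄ = v₀.₆ = 0.552 m/s
q = v̄ × d × w = 0.5520 × 1.26 × 2.00 = 1.391 m³/s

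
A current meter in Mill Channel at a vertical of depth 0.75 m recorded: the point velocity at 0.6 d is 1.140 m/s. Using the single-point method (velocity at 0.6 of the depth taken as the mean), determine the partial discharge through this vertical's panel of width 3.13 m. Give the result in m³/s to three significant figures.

v̄ = v₀.₆ = 1.140 m/s
q = v̄ × d × w = 1.140 × 0.75 × 3.13 = 2.676 m³/s

2.68 m³/s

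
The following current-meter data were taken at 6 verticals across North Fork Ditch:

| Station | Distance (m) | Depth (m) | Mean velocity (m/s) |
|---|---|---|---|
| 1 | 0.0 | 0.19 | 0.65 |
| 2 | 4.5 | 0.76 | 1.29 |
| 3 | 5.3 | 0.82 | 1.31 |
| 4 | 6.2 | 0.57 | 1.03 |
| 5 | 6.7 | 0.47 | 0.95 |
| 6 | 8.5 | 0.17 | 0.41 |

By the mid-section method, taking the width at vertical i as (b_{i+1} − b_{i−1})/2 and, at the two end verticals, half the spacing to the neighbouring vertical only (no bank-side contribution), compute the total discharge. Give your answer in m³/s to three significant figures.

4.78 m³/s

w_1 = (4.5 − 0.0)/2 = 2.25 m; q_1 = 0.65 × 0.19 × 2.25 = 0.2779 m³/s
w_2 = (5.3 − 0.0)/2 = 2.65 m; q_2 = 1.29 × 0.76 × 2.65 = 2.598 m³/s
w_3 = (6.2 − 4.5)/2 = 0.85 m; q_3 = 1.31 × 0.82 × 0.85 = 0.9131 m³/s
w_4 = (6.7 − 5.3)/2 = 0.7 m; q_4 = 1.03 × 0.57 × 0.7 = 0.4110 m³/s
w_5 = (8.5 − 6.2)/2 = 1.15 m; q_5 = 0.95 × 0.47 × 1.15 = 0.5135 m³/s
w_6 = (8.5 − 6.7)/2 = 0.9 m; q_6 = 0.41 × 0.17 × 0.9 = 0.06273 m³/s
Q = Σ qᵢ = 4.776 m³/s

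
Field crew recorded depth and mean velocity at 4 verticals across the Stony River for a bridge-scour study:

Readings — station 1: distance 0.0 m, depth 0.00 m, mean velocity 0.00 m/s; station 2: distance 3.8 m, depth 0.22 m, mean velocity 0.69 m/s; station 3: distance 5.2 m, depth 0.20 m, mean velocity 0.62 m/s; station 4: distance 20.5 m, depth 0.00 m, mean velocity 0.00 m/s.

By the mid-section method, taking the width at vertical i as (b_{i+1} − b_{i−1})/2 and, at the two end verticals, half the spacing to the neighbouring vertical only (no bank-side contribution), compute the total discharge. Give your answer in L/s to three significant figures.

w_2 = (5.2 − 0.0)/2 = 2.6 m; q_2 = 0.69 × 0.22 × 2.6 = 0.3947 m³/s
w_3 = (20.5 − 3.8)/2 = 8.35 m; q_3 = 0.62 × 0.20 × 8.35 = 1.035 m³/s
Stations 1, 4 contribute zero (depth or velocity is 0).
Q = Σ qᵢ = 1.430 m³/s
= 1.430 × 1000 = 1430 L/s

1430 L/s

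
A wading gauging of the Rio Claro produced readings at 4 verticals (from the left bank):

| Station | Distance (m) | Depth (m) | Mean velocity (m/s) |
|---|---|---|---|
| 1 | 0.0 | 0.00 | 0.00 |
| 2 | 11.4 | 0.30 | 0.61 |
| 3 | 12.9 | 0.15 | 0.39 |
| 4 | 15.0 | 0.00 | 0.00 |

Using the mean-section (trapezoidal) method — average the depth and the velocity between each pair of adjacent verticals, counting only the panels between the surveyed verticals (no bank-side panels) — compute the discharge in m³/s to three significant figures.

0.721 m³/s

Panel 1-2: Δb = 11.4 m, d̄ = (0.00+0.30)/2 = 0.15, v̄ = (0.00+0.61)/2 = 0.305 → q = 11.4×0.15×0.305 = 0.5216 m³/s
Panel 2-3: Δb = 1.5 m, d̄ = (0.30+0.15)/2 = 0.225, v̄ = (0.61+0.39)/2 = 0.5 → q = 1.5×0.225×0.5 = 0.1688 m³/s
Panel 3-4: Δb = 2.1 m, d̄ = (0.15+0.00)/2 = 0.075, v̄ = (0.39+0.00)/2 = 0.195 → q = 2.1×0.075×0.195 = 0.03071 m³/s
Q = Σ q = 0.7210 m³/s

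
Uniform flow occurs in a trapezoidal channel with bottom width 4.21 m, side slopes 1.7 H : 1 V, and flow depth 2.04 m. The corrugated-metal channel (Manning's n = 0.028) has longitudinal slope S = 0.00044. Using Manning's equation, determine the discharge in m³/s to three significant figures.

A = (b + z·y)·y = (4.21 + 1.7×2.04)×2.04 = 15.66 m²
P = b + 2y√(1+z²) = 4.21 + 2×2.04×√(1+1.7²) = 12.26 m
R = A/P = 15.66/12.26 = 1.278 m
Q = (1/n)·A·R^(2/3)·S^(1/2) = (1/0.028) × 15.66 × 1.278^(2/3) × 0.00044^(1/2) = 13.82 m³/s

13.8 m³/s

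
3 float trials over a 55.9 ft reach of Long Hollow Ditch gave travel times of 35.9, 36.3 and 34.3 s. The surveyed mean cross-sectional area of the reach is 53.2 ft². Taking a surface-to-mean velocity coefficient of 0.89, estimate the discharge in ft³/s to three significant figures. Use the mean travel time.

74.6 ft³/s

t̄ = (35.9 + 36.3 + 34.3) / 3 = 35.5 s
v_surface = L / t̄ = 55.9 / 35.5 = 1.575 ft/s
v_mean = 0.89 × 1.575 = 1.401 ft/s
Q = A × v_mean = 53.2 × 1.401 = 74.56 ft³/s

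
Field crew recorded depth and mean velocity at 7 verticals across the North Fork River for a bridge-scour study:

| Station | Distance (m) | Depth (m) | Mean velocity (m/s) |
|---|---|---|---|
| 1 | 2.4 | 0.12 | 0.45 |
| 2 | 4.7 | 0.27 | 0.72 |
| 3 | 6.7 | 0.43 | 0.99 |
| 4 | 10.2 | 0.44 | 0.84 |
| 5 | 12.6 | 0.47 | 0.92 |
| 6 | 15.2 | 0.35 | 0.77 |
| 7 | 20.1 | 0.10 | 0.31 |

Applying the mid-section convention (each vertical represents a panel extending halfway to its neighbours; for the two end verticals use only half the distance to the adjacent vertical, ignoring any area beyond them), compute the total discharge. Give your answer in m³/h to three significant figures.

17700 m³/h

w_1 = (4.7 − 2.4)/2 = 1.15 m; q_1 = 0.45 × 0.12 × 1.15 = 0.06210 m³/s
w_2 = (6.7 − 2.4)/2 = 2.15 m; q_2 = 0.72 × 0.27 × 2.15 = 0.4180 m³/s
w_3 = (10.2 − 4.7)/2 = 2.75 m; q_3 = 0.99 × 0.43 × 2.75 = 1.171 m³/s
w_4 = (12.6 − 6.7)/2 = 2.95 m; q_4 = 0.84 × 0.44 × 2.95 = 1.090 m³/s
w_5 = (15.2 − 10.2)/2 = 2.5 m; q_5 = 0.92 × 0.47 × 2.5 = 1.081 m³/s
w_6 = (20.1 − 12.6)/2 = 3.75 m; q_6 = 0.77 × 0.35 × 3.75 = 1.011 m³/s
w_7 = (20.1 − 15.2)/2 = 2.45 m; q_7 = 0.31 × 0.10 × 2.45 = 0.07595 m³/s
Q = Σ qᵢ = 4.909 m³/s
= 4.909 × 3600 = 17670 m³/h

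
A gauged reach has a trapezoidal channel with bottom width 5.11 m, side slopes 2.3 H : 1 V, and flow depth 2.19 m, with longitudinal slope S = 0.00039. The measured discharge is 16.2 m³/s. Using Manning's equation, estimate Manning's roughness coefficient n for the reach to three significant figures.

A = (b + z·y)·y = (5.11 + 2.3×2.19)×2.19 = 22.22 m²
P = b + 2y√(1+z²) = 5.11 + 2×2.19×√(1+2.3²) = 16.09 m
R = A/P = 22.22/16.09 = 1.381 m
n = (1/Q)·A·R^(2/3)·S^(1/2) = (1/16.2) × 22.22 × 1.240 × 0.01975 = 0.03359

0.0336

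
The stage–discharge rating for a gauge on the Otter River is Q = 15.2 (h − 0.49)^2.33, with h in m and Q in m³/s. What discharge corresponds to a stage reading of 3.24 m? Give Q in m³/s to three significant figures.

161 m³/s

Q = 15.2 × (3.24 − 0.49)^2.33 = 15.2 × 2.75^2.33 = 160.5 m³/s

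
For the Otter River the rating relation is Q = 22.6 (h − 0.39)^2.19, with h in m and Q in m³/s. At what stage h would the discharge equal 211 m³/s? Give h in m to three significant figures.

h − h₀ = (Q/C)^(1/b) = (211/22.6)^(1/2.19) = 2.773 m
h = 0.39 + 2.773 = 3.163 m

3.16 m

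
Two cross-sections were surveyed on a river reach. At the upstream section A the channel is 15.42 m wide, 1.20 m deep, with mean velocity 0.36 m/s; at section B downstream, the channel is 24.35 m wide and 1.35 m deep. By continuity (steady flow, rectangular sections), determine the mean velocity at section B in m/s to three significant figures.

0.203 m/s

Q = A₁V₁ = (15.42×1.20) × 0.36 = 6.661 m³/s
A₂ = 24.35 × 1.35 = 32.87 m²
V₂ = Q/A₂ = 6.661/32.87 = 0.2026 m/s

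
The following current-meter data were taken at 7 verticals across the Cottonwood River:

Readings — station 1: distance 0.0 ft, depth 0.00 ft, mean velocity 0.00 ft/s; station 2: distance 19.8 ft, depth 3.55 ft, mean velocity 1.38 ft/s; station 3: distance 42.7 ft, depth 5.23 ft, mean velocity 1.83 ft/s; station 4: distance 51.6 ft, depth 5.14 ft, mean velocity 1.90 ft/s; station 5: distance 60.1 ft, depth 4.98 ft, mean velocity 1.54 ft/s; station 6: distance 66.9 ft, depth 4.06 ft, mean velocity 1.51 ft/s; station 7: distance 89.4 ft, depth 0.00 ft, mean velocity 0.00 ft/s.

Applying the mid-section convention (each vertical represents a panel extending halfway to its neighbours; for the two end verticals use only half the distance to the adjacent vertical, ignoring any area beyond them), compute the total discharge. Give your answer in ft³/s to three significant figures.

w_2 = (42.7 − 0.0)/2 = 21.35 ft; q_2 = 1.38 × 3.55 × 21.35 = 104.6 ft³/s
w_3 = (51.6 − 19.8)/2 = 15.9 ft; q_3 = 1.83 × 5.23 × 15.9 = 152.2 ft³/s
w_4 = (60.1 − 42.7)/2 = 8.7 ft; q_4 = 1.90 × 5.14 × 8.7 = 84.96 ft³/s
w_5 = (66.9 − 51.6)/2 = 7.65 ft; q_5 = 1.54 × 4.98 × 7.65 = 58.67 ft³/s
w_6 = (89.4 − 60.1)/2 = 14.65 ft; q_6 = 1.51 × 4.06 × 14.65 = 89.81 ft³/s
Stations 1, 7 contribute zero (depth or velocity is 0).
Q = Σ qᵢ = 490.2 ft³/s

490 ft³/s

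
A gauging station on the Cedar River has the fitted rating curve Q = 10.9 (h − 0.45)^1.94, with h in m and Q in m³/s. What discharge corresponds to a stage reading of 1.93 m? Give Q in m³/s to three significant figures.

23.3 m³/s

Q = 10.9 × (1.93 − 0.45)^1.94 = 10.9 × 1.48^1.94 = 23.32 m³/s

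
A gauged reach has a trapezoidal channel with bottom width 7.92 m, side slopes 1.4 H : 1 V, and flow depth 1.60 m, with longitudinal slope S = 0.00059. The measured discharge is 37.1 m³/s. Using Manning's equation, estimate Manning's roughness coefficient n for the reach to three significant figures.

A = (b + z·y)·y = (7.92 + 1.4×1.60)×1.60 = 16.26 m²
P = b + 2y√(1+z²) = 7.92 + 2×1.60×√(1+1.4²) = 13.43 m
R = A/P = 16.26/13.43 = 1.211 m
n = (1/Q)·A·R^(2/3)·S^(1/2) = (1/37.1) × 16.26 × 1.136 × 0.02429 = 0.01209

0.0121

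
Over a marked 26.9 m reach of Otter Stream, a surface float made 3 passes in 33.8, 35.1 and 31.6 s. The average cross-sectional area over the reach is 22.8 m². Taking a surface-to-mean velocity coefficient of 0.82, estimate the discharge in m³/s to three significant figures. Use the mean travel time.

t̄ = (33.8 + 35.1 + 31.6) / 3 = 33.5 s
v_surface = L / t̄ = 26.9 / 33.5 = 0.8030 m/s
v_mean = 0.82 × 0.8030 = 0.6584 m/s
Q = A × v_mean = 22.8 × 0.6584 = 15.01 m³/s

15.0 m³/s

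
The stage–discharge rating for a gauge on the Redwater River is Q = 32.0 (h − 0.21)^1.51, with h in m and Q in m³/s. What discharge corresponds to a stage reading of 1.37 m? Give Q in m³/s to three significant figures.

40.0 m³/s

Q = 32.0 × (1.37 − 0.21)^1.51 = 32.0 × 1.16^1.51 = 40.04 m³/s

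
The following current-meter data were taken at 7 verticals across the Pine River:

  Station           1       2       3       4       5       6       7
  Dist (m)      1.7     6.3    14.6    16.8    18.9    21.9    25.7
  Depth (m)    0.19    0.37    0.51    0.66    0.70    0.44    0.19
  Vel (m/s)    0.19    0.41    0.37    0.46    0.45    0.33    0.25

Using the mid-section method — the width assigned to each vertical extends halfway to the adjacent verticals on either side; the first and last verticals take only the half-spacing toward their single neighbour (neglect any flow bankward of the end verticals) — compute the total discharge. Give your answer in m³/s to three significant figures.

w_1 = (6.3 − 1.7)/2 = 2.3 m; q_1 = 0.19 × 0.19 × 2.3 = 0.08303 m³/s
w_2 = (14.6 − 1.7)/2 = 6.45 m; q_2 = 0.41 × 0.37 × 6.45 = 0.9785 m³/s
w_3 = (16.8 − 6.3)/2 = 5.25 m; q_3 = 0.37 × 0.51 × 5.25 = 0.9907 m³/s
w_4 = (18.9 − 14.6)/2 = 2.15 m; q_4 = 0.46 × 0.66 × 2.15 = 0.6527 m³/s
w_5 = (21.9 − 16.8)/2 = 2.55 m; q_5 = 0.45 × 0.70 × 2.55 = 0.8033 m³/s
w_6 = (25.7 − 18.9)/2 = 3.4 m; q_6 = 0.33 × 0.44 × 3.4 = 0.4937 m³/s
w_7 = (25.7 − 21.9)/2 = 1.9 m; q_7 = 0.25 × 0.19 × 1.9 = 0.09025 m³/s
Q = Σ qᵢ = 4.092 m³/s

4.09 m³/s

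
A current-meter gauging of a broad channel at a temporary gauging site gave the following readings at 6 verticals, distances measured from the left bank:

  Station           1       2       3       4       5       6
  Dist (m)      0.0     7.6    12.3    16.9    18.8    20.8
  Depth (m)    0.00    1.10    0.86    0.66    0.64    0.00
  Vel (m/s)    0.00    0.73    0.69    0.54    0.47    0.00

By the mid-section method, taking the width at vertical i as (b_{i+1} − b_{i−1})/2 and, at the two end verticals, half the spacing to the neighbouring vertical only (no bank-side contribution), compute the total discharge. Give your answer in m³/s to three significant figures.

9.44 m³/s

w_2 = (12.3 − 0.0)/2 = 6.15 m; q_2 = 0.73 × 1.10 × 6.15 = 4.938 m³/s
w_3 = (16.9 − 7.6)/2 = 4.65 m; q_3 = 0.69 × 0.86 × 4.65 = 2.759 m³/s
w_4 = (18.8 − 12.3)/2 = 3.25 m; q_4 = 0.54 × 0.66 × 3.25 = 1.158 m³/s
w_5 = (20.8 − 16.9)/2 = 1.95 m; q_5 = 0.47 × 0.64 × 1.95 = 0.5866 m³/s
Stations 1, 6 contribute zero (depth or velocity is 0).
Q = Σ qᵢ = 9.443 m³/s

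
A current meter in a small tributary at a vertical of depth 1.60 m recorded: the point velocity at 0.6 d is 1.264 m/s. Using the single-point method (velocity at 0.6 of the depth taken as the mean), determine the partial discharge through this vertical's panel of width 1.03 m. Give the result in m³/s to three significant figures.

v̄ = v₀.₆ = 1.264 m/s
q = v̄ × d × w = 1.264 × 1.60 × 1.03 = 2.083 m³/s

2.08 m³/s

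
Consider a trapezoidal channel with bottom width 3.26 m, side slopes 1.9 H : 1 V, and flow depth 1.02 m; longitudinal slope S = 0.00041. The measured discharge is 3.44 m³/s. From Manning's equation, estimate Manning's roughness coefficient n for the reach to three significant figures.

A = (b + z·y)·y = (3.26 + 1.9×1.02)×1.02 = 5.302 m²
P = b + 2y√(1+z²) = 3.26 + 2×1.02×√(1+1.9²) = 7.640 m
R = A/P = 5.302/7.640 = 0.6940 m
n = (1/Q)·A·R^(2/3)·S^(1/2) = (1/3.44) × 5.302 × 0.7838 × 0.02025 = 0.02446

0.0245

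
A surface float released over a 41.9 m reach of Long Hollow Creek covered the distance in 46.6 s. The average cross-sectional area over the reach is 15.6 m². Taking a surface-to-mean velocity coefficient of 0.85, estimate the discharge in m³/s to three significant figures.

v_surface = L / t̄ = 41.9 / 46.6 = 0.8991 m/s
v_mean = 0.85 × 0.8991 = 0.7643 m/s
Q = A × v_mean = 15.6 × 0.7643 = 11.92 m³/s

11.9 m³/s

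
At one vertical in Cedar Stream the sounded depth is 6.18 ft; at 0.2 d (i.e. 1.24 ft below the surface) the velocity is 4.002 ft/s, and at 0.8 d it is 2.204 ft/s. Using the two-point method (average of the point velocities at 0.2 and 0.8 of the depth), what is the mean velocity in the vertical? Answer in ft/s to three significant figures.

v̄ = (4.002 + 2.204) / 2 = 3.103 ft/s

3.10 ft/s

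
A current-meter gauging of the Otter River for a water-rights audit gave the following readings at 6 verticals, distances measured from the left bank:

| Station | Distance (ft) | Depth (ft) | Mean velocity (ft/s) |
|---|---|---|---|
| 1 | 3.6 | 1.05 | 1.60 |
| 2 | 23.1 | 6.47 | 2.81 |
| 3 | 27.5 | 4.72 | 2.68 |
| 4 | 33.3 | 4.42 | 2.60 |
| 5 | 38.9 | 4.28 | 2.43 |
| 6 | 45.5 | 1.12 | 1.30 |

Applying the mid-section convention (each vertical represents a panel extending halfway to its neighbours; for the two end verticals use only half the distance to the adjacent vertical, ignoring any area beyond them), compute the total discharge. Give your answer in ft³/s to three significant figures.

w_1 = (23.1 − 3.6)/2 = 9.75 ft; q_1 = 1.60 × 1.05 × 9.75 = 16.38 ft³/s
w_2 = (27.5 − 3.6)/2 = 11.95 ft; q_2 = 2.81 × 6.47 × 11.95 = 217.3 ft³/s
w_3 = (33.3 − 23.1)/2 = 5.1 ft; q_3 = 2.68 × 4.72 × 5.1 = 64.51 ft³/s
w_4 = (38.9 − 27.5)/2 = 5.7 ft; q_4 = 2.60 × 4.42 × 5.7 = 65.50 ft³/s
w_5 = (45.5 − 33.3)/2 = 6.1 ft; q_5 = 2.43 × 4.28 × 6.1 = 63.44 ft³/s
w_6 = (45.5 − 38.9)/2 = 3.3 ft; q_6 = 1.30 × 1.12 × 3.3 = 4.805 ft³/s
Q = Σ qᵢ = 431.9 ft³/s

432 ft³/s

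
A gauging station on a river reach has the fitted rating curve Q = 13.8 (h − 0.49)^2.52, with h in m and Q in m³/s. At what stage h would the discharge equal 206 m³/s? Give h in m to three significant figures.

h − h₀ = (Q/C)^(1/b) = (206/13.8)^(1/2.52) = 2.923 m
h = 0.49 + 2.923 = 3.413 m

3.41 m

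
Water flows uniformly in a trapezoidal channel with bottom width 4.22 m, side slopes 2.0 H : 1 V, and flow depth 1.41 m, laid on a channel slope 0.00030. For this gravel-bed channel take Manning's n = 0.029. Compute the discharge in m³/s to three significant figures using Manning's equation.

5.70 m³/s

A = (b + z·y)·y = (4.22 + 2.0×1.41)×1.41 = 9.926 m²
P = b + 2y√(1+z²) = 4.22 + 2×1.41×√(1+2.0²) = 10.53 m
R = A/P = 9.926/10.53 = 0.9431 m
Q = (1/n)·A·R^(2/3)·S^(1/2) = (1/0.029) × 9.926 × 0.9431^(2/3) × 0.00030^(1/2) = 5.701 m³/s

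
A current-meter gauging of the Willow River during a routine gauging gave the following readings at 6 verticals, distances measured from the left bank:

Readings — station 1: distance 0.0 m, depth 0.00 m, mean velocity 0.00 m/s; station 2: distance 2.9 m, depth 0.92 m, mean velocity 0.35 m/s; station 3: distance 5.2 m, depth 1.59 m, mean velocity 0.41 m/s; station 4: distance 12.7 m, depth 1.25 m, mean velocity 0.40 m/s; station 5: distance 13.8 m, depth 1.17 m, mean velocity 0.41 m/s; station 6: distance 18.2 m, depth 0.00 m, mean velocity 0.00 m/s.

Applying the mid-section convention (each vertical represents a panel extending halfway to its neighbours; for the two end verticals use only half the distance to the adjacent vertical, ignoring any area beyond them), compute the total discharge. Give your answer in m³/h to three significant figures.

27000 m³/h

w_2 = (5.2 − 0.0)/2 = 2.6 m; q_2 = 0.35 × 0.92 × 2.6 = 0.8372 m³/s
w_3 = (12.7 − 2.9)/2 = 4.9 m; q_3 = 0.41 × 1.59 × 4.9 = 3.194 m³/s
w_4 = (13.8 − 5.2)/2 = 4.3 m; q_4 = 0.40 × 1.25 × 4.3 = 2.150 m³/s
w_5 = (18.2 − 12.7)/2 = 2.75 m; q_5 = 0.41 × 1.17 × 2.75 = 1.319 m³/s
Stations 1, 6 contribute zero (depth or velocity is 0).
Q = Σ qᵢ = 7.501 m³/s
= 7.501 × 3600 = 27000 m³/h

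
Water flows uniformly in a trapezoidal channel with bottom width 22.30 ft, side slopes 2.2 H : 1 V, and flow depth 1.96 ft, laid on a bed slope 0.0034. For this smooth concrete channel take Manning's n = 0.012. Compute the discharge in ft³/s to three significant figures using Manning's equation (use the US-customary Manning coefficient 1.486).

A = (b + z·y)·y = (22.30 + 2.2×1.96)×1.96 = 52.16 ft²
P = b + 2y√(1+z²) = 22.30 + 2×1.96×√(1+2.2²) = 31.77 ft
R = A/P = 52.16/31.77 = 1.642 ft
Q = (1.486/n)·A·R^(2/3)·S^(1/2) = (1.486/0.012) × 52.16 × 1.642^(2/3) × 0.0034^(1/2) = 524.1 ft³/s

524 ft³/s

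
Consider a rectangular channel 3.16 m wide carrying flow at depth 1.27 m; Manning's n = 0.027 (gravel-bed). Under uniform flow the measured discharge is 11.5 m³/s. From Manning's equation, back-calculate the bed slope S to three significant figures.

0.00956

A = b·y = 3.16 × 1.27 = 4.013 m²
P = b + 2y = 3.16 + 2×1.27 = 5.700 m
R = A/P = 4.013/5.700 = 0.7041 m
S = (Q·n / (1·A·R^(2/3)))² = (11.5×0.027 / (1×4.013×0.7914))² = 0.009557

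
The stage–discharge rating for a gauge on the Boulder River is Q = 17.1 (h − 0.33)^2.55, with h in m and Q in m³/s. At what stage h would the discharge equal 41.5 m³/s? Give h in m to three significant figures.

1.75 m

h − h₀ = (Q/C)^(1/b) = (41.5/17.1)^(1/2.55) = 1.416 m
h = 0.33 + 1.416 = 1.746 m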